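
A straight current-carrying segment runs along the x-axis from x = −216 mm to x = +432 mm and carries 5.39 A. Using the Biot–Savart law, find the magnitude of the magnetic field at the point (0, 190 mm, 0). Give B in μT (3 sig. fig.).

B ≈ 4.73 μT

For a finite straight segment, B = (μ₀I/4πd)(sinθ₁ + sinθ₂), where θ₁, θ₂ are the angles from the perpendicular to each end.
The perpendicular distance is d = 0.19 m; the end-offsets along the wire are a = 0.216 m and b = 0.432 m.
sinθ₁ = 0.216/√(0.216²+0.19²) = 0.7509; sinθ₂ = 0.432/√(0.432²+0.19²) = 0.9154.
B = (4π×10⁻⁷ × 5.39) / (4π × 0.19) × (0.7509 + 0.9154) = 4.73×10⁻⁶ T.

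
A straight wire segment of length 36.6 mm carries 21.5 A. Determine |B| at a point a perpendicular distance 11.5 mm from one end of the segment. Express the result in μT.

For a finite straight segment, B = (μ₀I/4πd)(sinθ₁ + sinθ₂), where θ₁, θ₂ are the angles from the perpendicular to each end.
The perpendicular foot is at one end, so the two end-offsets along the wire are 0 and L = 0.0366 m.
sinθ₁ = 0/√(0²+0.0115²) = 0.0000; sinθ₂ = 0.0366/√(0.0366²+0.0115²) = 0.9540.
B = (4π×10⁻⁷ × 21.5) / (4π × 0.0115) × (0.0000 + 0.9540) = 1.78×10⁻⁴ T.

B ≈ 178 μT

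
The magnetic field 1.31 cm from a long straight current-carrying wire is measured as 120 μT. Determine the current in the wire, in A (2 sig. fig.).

For a long straight wire B = μ₀I/(2πd), so I = 2πdB/μ₀.
I = 2π × 0.0131 × 1.20×10⁻⁴ / (4π×10⁻⁷) = 7.86 A.

I ≈ 7.9 A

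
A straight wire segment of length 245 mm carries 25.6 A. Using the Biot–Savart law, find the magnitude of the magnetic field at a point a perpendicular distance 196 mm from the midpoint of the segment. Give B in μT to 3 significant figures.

B ≈ 13.8 μT

For a finite straight segment, B = (μ₀I/4πd)(sinθ₁ + sinθ₂), where θ₁, θ₂ are the angles from the perpendicular to each end.
The perpendicular from the point meets the wire at its midpoint, so each end is L/2 = 0.1225 m away along the wire.
sinθ₁ = 0.1225/√(0.1225²+0.196²) = 0.5300; sinθ₂ = 0.1225/√(0.1225²+0.196²) = 0.5300.
B = (4π×10⁻⁷ × 25.6) / (4π × 0.196) × (0.5300 + 0.5300) = 1.38×10⁻⁵ T.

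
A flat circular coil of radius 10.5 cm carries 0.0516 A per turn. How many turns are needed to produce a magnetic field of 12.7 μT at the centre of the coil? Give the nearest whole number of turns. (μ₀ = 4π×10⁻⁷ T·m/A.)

For an N-turn coil, B = Nμ₀I/(2R). A single turn gives B₁ = 3.09×10⁻⁷ T with R = 0.105 m.
N = B/B₁ = 1.27×10⁻⁵ / 3.09×10⁻⁷ = 41.13.

N = 41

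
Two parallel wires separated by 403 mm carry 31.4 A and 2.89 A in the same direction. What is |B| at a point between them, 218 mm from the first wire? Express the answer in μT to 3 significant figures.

B ≈ 25.7 μT

Each long wire gives B = μ₀I/(2πd). Distances are d₁ = 0.218 m and d₂ = 0.185 m.
B₁ = 2.88×10⁻⁵ T, B₂ = 3.12×10⁻⁶ T.
Between parallel currents the two contributions point in opposite directions, so they subtract. B = |B₁ − B₂| = |2.88×10⁻⁵ − 3.12×10⁻⁶| = 2.57×10⁻⁵ T.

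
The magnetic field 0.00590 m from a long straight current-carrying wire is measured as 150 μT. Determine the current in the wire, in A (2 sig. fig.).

I ≈ 4.4 A

For a long straight wire B = μ₀I/(2πd), so I = 2πdB/μ₀.
I = 2π × 0.0059 × 1.50×10⁻⁴ / (4π×10⁻⁷) = 4.42 A.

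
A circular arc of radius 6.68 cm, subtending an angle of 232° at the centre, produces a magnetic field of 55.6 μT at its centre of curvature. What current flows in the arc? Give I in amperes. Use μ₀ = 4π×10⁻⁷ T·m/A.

I ≈ 9.17 A

For a circular arc, B = μ₀Iφ/(4πR) with φ in radians; here φ = 4.049 rad.
So I = 4πRB/(μ₀φ) = 4π × 0.0668 × 5.56×10⁻⁵ / (4π×10⁻⁷ × 4.049) = 9.17 A.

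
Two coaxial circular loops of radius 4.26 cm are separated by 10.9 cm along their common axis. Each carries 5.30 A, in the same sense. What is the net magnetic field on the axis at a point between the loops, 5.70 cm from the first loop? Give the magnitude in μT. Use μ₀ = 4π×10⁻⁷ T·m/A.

B ≈ 36.7 μT

Each loop contributes B = μ₀IR²/[2(R²+z²)^(3/2)] on the axis, with z measured from that loop.
Loop 1 (z = 0.057 m): B₁ = 1.68×10⁻⁵ T. Loop 2 (z = 0.052 m): B₂ = 1.99×10⁻⁵ T.
The fields add: B = B₁ + B₂ = 3.67×10⁻⁵ T.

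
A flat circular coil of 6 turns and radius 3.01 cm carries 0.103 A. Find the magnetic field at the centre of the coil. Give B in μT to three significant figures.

B ≈ 12.9 μT

For an N-turn flat coil, B = Nμ₀I/(2R) with R = 0.0301 m.
B = 6 × 2.15×10⁻⁶ T = 1.29×10⁻⁵ T.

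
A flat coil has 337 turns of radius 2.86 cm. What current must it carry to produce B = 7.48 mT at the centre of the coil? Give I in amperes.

I ≈ 1.01 A

For an N-turn coil, B = Nμ₀I/(2R) with R = 0.0286 m, so I = 2RB/(Nμ₀) = 2 × 0.0286 × 7.48×10⁻³ / (337 × 4π×10⁻⁷) = 1.01 A.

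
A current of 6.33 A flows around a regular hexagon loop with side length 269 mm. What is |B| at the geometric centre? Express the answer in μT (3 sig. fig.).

B ≈ 16.3 μT

Each side is a finite straight segment at perpendicular distance d = a/(2 tan(π/6)) = 0.233 m from the centre, with end-angles ±π/6.
One side contributes B₁ = (μ₀I/4πd)·2 sin(π/6) = 2.72×10⁻⁶ T.
All 6 sides add in the same direction: B = 6 × 2.72×10⁻⁶ = 1.63×10⁻⁵ T.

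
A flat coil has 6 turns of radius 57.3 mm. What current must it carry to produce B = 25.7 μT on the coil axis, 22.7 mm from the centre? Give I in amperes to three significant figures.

I ≈ 0.486 A

For an N-turn coil, B = Nμ₀IR²/[2(R²+z²)^(3/2)] with R = 0.0573 m, z = 0.0227 m, so I = 2B(R²+z²)^(3/2)/(Nμ₀R²) = 2 × 2.57×10⁻⁵ × 2.34×10⁻⁴ / (6 × 4π×10⁻⁷ × 0.003283) = 0.486 A.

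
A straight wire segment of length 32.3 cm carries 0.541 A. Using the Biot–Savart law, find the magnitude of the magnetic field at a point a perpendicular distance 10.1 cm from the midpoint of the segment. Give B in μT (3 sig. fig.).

For a finite straight segment, B = (μ₀I/4πd)(sinθ₁ + sinθ₂), where θ₁, θ₂ are the angles from the perpendicular to each end.
The perpendicular from the point meets the wire at its midpoint, so each end is L/2 = 0.1615 m away along the wire.
sinθ₁ = 0.1615/√(0.1615²+0.101²) = 0.8479; sinθ₂ = 0.1615/√(0.1615²+0.101²) = 0.8479.
B = (4π×10⁻⁷ × 0.541) / (4π × 0.101) × (0.8479 + 0.8479) = 9.08×10⁻⁷ T.

B ≈ 0.908 μT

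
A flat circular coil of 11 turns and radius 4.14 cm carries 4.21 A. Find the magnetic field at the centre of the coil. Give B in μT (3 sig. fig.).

For an N-turn flat coil, B = Nμ₀I/(2R) with R = 0.0414 m.
B = 11 × 6.39×10⁻⁵ T = 7.03×10⁻⁴ T.

B ≈ 703 μT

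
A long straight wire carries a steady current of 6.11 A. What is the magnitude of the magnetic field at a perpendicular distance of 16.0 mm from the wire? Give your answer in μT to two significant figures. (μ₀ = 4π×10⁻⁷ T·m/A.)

For an infinitely long straight wire, B = μ₀I/(2πd).
B = (4π×10⁻⁷ × 6.11) / (2π × 0.016) = 7.64×10⁻⁵ T.

B ≈ 76 μT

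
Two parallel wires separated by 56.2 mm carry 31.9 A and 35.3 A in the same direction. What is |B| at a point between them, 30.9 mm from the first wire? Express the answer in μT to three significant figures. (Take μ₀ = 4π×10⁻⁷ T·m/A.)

Each long wire gives B = μ₀I/(2πd). Distances are d₁ = 0.0309 m and d₂ = 0.0253 m.
B₁ = 2.06×10⁻⁴ T, B₂ = 2.79×10⁻⁴ T.
Between parallel currents the two contributions point in opposite directions, so they subtract. B = |B₁ − B₂| = |2.06×10⁻⁴ − 2.79×10⁻⁴| = 7.26×10⁻⁵ T.

B ≈ 72.6 μT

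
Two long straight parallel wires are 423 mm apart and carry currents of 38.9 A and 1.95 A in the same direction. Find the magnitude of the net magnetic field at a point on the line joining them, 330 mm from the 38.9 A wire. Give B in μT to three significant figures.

B ≈ 19.4 μT

Each long wire gives B = μ₀I/(2πd). Distances are d₁ = 0.33 m and d₂ = 0.093 m.
B₁ = 2.36×10⁻⁵ T, B₂ = 4.19×10⁻⁶ T.
Between parallel currents the two contributions point in opposite directions, so they subtract. B = |B₁ − B₂| = |2.36×10⁻⁵ − 4.19×10⁻⁶| = 1.94×10⁻⁵ T.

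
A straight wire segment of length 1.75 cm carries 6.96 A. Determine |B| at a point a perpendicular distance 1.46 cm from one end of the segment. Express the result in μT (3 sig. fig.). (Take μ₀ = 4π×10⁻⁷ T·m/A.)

B ≈ 36.6 μT

For a finite straight segment, B = (μ₀I/4πd)(sinθ₁ + sinθ₂), where θ₁, θ₂ are the angles from the perpendicular to each end.
The perpendicular foot is at one end, so the two end-offsets along the wire are 0 and L = 0.0175 m.
sinθ₁ = 0/√(0²+0.0146²) = 0.0000; sinθ₂ = 0.0175/√(0.0175²+0.0146²) = 0.7679.
B = (4π×10⁻⁷ × 6.96) / (4π × 0.0146) × (0.0000 + 0.7679) = 3.66×10⁻⁵ T.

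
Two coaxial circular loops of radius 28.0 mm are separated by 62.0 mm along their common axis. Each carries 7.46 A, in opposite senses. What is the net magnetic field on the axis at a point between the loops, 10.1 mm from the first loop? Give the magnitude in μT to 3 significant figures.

Each loop contributes B = μ₀IR²/[2(R²+z²)^(3/2)] on the axis, with z measured from that loop.
Loop 1 (z = 0.0101 m): B₁ = 1.39×10⁻⁴ T. Loop 2 (z = 0.0519 m): B₂ = 1.79×10⁻⁵ T.
The fields oppose: B = |B₁ − B₂| = 1.21×10⁻⁴ T.

B ≈ 121 μT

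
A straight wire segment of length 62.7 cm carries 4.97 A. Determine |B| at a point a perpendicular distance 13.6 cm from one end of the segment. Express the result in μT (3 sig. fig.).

B ≈ 3.57 μT

For a finite straight segment, B = (μ₀I/4πd)(sinθ₁ + sinθ₂), where θ₁, θ₂ are the angles from the perpendicular to each end.
The perpendicular foot is at one end, so the two end-offsets along the wire are 0 and L = 0.627 m.
sinθ₁ = 0/√(0²+0.136²) = 0.0000; sinθ₂ = 0.627/√(0.627²+0.136²) = 0.9773.
B = (4π×10⁻⁷ × 4.97) / (4π × 0.136) × (0.0000 + 0.9773) = 3.57×10⁻⁶ T.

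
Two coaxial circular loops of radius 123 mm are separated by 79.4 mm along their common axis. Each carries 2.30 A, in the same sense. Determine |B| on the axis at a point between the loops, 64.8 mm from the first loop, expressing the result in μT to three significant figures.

B ≈ 19.6 μT

Each loop contributes B = μ₀IR²/[2(R²+z²)^(3/2)] on the axis, with z measured from that loop.
Loop 1 (z = 0.0648 m): B₁ = 8.14×10⁻⁶ T. Loop 2 (z = 0.0146 m): B₂ = 1.15×10⁻⁵ T.
The fields add: B = B₁ + B₂ = 1.96×10⁻⁵ T.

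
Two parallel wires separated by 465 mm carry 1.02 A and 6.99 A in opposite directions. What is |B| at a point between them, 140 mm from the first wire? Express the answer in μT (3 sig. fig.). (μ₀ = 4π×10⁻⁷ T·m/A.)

Each long wire gives B = μ₀I/(2πd). Distances are d₁ = 0.14 m and d₂ = 0.325 m.
B₁ = 1.46×10⁻⁶ T, B₂ = 4.30×10⁻⁶ T.
Between antiparallel currents both contributions point the same way, so they add. B = B₁ + B₂ = 1.46×10⁻⁶ + 4.30×10⁻⁶ = 5.76×10⁻⁶ T.

B ≈ 5.76 μT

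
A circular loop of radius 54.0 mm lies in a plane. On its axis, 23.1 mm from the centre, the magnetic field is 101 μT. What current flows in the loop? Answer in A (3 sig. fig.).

I ≈ 11.2 A

On the axis of a loop, B = μ₀IR²/[2(R²+z²)^(3/2)], so I = 2B(R²+z²)^(3/2)/(μ₀R²).
R² + z² = 0.002916 + 0.0005336 = 0.00345 m²; raised to 3/2 gives 2.03×10⁻⁴ m³.
I = 2 × 1.01×10⁻⁴ × 2.03×10⁻⁴ / (1.26×10⁻⁶ × 0.002916) = 11.2 A.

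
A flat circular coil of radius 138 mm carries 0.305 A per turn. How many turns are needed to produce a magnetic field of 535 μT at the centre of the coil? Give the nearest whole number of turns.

N = 385

For an N-turn coil, B = Nμ₀I/(2R). A single turn gives B₁ = 1.39×10⁻⁶ T with R = 0.138 m.
N = B/B₁ = 5.35×10⁻⁴ / 1.39×10⁻⁶ = 385.26.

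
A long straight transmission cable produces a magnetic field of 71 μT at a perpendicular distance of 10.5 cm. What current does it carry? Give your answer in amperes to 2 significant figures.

I ≈ 37 A

For a long straight wire B = μ₀I/(2πd), so I = 2πdB/μ₀.
I = 2π × 0.105 × 7.10×10⁻⁵ / (4π×10⁻⁷) = 37.3 A.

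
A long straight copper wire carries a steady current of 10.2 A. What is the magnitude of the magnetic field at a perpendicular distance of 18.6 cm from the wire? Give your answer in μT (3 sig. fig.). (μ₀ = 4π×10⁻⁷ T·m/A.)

B ≈ 11.0 μT

For an infinitely long straight wire, B = μ₀I/(2πd).
B = (4π×10⁻⁷ × 10.2) / (2π × 0.186) = 1.10×10⁻⁵ T.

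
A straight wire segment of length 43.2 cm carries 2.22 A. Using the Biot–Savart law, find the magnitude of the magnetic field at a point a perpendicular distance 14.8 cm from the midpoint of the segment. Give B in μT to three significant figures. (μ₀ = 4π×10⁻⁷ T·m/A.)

B ≈ 2.47 μT

For a finite straight segment, B = (μ₀I/4πd)(sinθ₁ + sinθ₂), where θ₁, θ₂ are the angles from the perpendicular to each end.
The perpendicular from the point meets the wire at its midpoint, so each end is L/2 = 0.216 m away along the wire.
sinθ₁ = 0.216/√(0.216²+0.148²) = 0.8249; sinθ₂ = 0.216/√(0.216²+0.148²) = 0.8249.
B = (4π×10⁻⁷ × 2.22) / (4π × 0.148) × (0.8249 + 0.8249) = 2.47×10⁻⁶ T.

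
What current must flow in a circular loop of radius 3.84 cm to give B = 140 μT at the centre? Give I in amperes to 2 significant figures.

At the centre of a circular loop B = μ₀I/(2R), so I = 2RB/μ₀.
With R = 0.0384 m, I = 2 × 0.0384 × 1.40×10⁻⁴ / (4π×10⁻⁷) = 8.56 A.

I ≈ 8.6 A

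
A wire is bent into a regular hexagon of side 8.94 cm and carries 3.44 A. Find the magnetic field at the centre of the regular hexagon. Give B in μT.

B ≈ 26.7 μT

Each side is a finite straight segment at perpendicular distance d = a/(2 tan(π/6)) = 0.07742 m from the centre, with end-angles ±π/6.
One side contributes B₁ = (μ₀I/4πd)·2 sin(π/6) = 4.44×10⁻⁶ T.
All 6 sides add in the same direction: B = 6 × 4.44×10⁻⁶ = 2.67×10⁻⁵ T.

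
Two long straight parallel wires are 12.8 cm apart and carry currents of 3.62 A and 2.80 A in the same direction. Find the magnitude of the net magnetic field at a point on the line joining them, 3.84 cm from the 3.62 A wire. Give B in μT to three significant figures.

B ≈ 12.6 μT

Each long wire gives B = μ₀I/(2πd). Distances are d₁ = 0.0384 m and d₂ = 0.0896 m.
B₁ = 1.89×10⁻⁵ T, B₂ = 6.25×10⁻⁶ T.
Between parallel currents the two contributions point in opposite directions, so they subtract. B = |B₁ − B₂| = |1.89×10⁻⁵ − 6.25×10⁻⁶| = 1.26×10⁻⁵ T.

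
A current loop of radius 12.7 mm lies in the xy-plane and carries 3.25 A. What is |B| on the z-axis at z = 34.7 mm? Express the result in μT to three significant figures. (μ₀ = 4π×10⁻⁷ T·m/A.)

On the axis of a circular loop, B = μ₀IR² / [2(R²+z²)^(3/2)].
R² + z² = (0.0127)² + (0.0347)² = 0.001365 m², and (R²+z²)^(3/2) = 5.05×10⁻⁵ m³.
B = (4π×10⁻⁷ × 3.25 × 0.0001613) / (2 × 5.05×10⁻⁵) = 6.53×10⁻⁶ T.

B ≈ 6.53 μT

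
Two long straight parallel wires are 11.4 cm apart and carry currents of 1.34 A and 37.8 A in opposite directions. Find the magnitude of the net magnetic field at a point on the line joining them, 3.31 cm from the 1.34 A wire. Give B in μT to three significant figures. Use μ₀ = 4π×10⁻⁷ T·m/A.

B ≈ 102 μT

Each long wire gives B = μ₀I/(2πd). Distances are d₁ = 0.0331 m and d₂ = 0.0809 m.
B₁ = 8.10×10⁻⁶ T, B₂ = 9.34×10⁻⁵ T.
Between antiparallel currents both contributions point the same way, so they add. B = B₁ + B₂ = 8.10×10⁻⁶ + 9.34×10⁻⁵ = 1.02×10⁻⁴ T.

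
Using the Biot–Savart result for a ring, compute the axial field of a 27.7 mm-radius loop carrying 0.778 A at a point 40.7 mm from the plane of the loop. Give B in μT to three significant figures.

B ≈ 3.14 μT

On the axis of a circular loop, B = μ₀IR² / [2(R²+z²)^(3/2)].
R² + z² = (0.0277)² + (0.0407)² = 0.002424 m², and (R²+z²)^(3/2) = 1.19×10⁻⁴ m³.
B = (4π×10⁻⁷ × 0.778 × 0.0007673) / (2 × 1.19×10⁻⁴) = 3.14×10⁻⁶ T.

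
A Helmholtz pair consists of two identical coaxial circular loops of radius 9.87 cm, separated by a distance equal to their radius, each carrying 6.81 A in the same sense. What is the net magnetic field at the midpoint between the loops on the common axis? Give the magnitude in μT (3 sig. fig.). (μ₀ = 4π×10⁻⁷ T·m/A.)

B ≈ 62.0 μT

Each loop contributes B = μ₀IR²/[2(R²+z²)^(3/2)] on the axis, with z measured from that loop.
Loop 1 (z = 0.04935 m): B₁ = 3.10×10⁻⁵ T. Loop 2 (z = 0.04935 m): B₂ = 3.10×10⁻⁵ T.
The fields add: B = B₁ + B₂ = 6.20×10⁻⁵ T.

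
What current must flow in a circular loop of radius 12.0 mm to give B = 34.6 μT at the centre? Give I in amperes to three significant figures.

I ≈ 0.661 A

At the centre of a circular loop B = μ₀I/(2R), so I = 2RB/μ₀.
With R = 0.012 m, I = 2 × 0.012 × 3.46×10⁻⁵ / (4π×10⁻⁷) = 0.661 A.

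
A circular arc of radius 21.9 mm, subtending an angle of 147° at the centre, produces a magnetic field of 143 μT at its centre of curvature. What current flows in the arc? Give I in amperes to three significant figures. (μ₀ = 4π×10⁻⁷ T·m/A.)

I ≈ 12.2 A

For a circular arc, B = μ₀Iφ/(4πR) with φ in radians; here φ = 2.566 rad.
So I = 4πRB/(μ₀φ) = 4π × 0.0219 × 1.43×10⁻⁴ / (4π×10⁻⁷ × 2.566) = 12.2 A.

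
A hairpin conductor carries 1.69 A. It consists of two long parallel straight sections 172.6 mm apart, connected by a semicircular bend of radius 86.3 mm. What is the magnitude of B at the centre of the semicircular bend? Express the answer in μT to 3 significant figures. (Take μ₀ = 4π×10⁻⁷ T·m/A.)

B ≈ 10.1 μT

The semicircular arc contributes B_arc = μ₀I·π/(4πR) = μ₀I/(4R) = 6.15×10⁻⁶ T.
Each semi-infinite lead is at perpendicular distance R = 0.0863 m from the centre, with the perpendicular foot at its near end, so it contributes μ₀I/(4πR); both point the same way, together 3.92×10⁻⁶ T.
Arc and leads all point the same direction: B = 6.15×10⁻⁶ + 3.92×10⁻⁶ = 1.01×10⁻⁵ T.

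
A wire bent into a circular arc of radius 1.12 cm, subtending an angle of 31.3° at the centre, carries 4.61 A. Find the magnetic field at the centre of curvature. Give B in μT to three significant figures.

B ≈ 22.5 μT

The Biot–Savart field of a circular arc at its centre is B = μ₀Iφ/(4πR), with φ = 0.5463 rad.
B = (4π×10⁻⁷ × 4.61 × 0.5463) / (4π × 0.0112) = 2.25×10⁻⁵ T.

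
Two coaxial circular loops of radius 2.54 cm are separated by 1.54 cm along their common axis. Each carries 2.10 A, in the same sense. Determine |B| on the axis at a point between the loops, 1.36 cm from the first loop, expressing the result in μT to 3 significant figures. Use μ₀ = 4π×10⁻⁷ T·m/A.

B ≈ 87.2 μT

Each loop contributes B = μ₀IR²/[2(R²+z²)^(3/2)] on the axis, with z measured from that loop.
Loop 1 (z = 0.0136 m): B₁ = 3.56×10⁻⁵ T. Loop 2 (z = 0.0018 m): B₂ = 5.16×10⁻⁵ T.
The fields add: B = B₁ + B₂ = 8.72×10⁻⁵ T.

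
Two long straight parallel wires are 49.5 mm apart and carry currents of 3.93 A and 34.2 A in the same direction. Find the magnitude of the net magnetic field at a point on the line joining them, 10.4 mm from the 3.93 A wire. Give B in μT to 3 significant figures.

Each long wire gives B = μ₀I/(2πd). Distances are d₁ = 0.0104 m and d₂ = 0.0391 m.
B₁ = 7.56×10⁻⁵ T, B₂ = 1.75×10⁻⁴ T.
Between parallel currents the two contributions point in opposite directions, so they subtract. B = |B₁ − B₂| = |7.56×10⁻⁵ − 1.75×10⁻⁴| = 9.94×10⁻⁵ T.

B ≈ 99.4 μT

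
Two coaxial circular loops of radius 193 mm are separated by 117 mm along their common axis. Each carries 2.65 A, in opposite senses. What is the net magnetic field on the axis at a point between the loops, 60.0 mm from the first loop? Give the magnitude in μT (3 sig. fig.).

B ≈ 0.0979 μT

Each loop contributes B = μ₀IR²/[2(R²+z²)^(3/2)] on the axis, with z measured from that loop.
Loop 1 (z = 0.06 m): B₁ = 7.51×10⁻⁶ T. Loop 2 (z = 0.057 m): B₂ = 7.61×10⁻⁶ T.
The fields oppose: B = |B₁ − B₂| = 9.79×10⁻⁸ T.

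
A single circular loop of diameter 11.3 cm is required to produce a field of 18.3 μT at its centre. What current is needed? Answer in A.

I ≈ 1.65 A

At the centre of a circular loop B = μ₀I/(2R), so I = 2RB/μ₀.
With R = 0.0565 m, I = 2 × 0.0565 × 1.83×10⁻⁵ / (4π×10⁻⁷) = 1.65 A.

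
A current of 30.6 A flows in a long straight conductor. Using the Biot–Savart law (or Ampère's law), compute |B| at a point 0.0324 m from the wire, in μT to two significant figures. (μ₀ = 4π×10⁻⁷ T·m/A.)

For an infinitely long straight wire, B = μ₀I/(2πd).
B = (4π×10⁻⁷ × 30.6) / (2π × 0.0324) = 1.89×10⁻⁴ T.

B ≈ 190 μT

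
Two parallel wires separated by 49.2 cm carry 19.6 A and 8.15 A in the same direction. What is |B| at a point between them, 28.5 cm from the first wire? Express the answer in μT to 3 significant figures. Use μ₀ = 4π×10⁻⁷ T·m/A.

Each long wire gives B = μ₀I/(2πd). Distances are d₁ = 0.285 m and d₂ = 0.207 m.
B₁ = 1.38×10⁻⁵ T, B₂ = 7.87×10⁻⁶ T.
Between parallel currents the two contributions point in opposite directions, so they subtract. B = |B₁ − B₂| = |1.38×10⁻⁵ − 7.87×10⁻⁶| = 5.88×10⁻⁶ T.

B ≈ 5.88 μT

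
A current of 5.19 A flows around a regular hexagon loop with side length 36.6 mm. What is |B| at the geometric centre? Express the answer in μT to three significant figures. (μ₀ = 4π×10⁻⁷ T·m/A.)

B ≈ 98.2 μT

Each side is a finite straight segment at perpendicular distance d = a/(2 tan(π/6)) = 0.0317 m from the centre, with end-angles ±π/6.
One side contributes B₁ = (μ₀I/4πd)·2 sin(π/6) = 1.64×10⁻⁵ T.
All 6 sides add in the same direction: B = 6 × 1.64×10⁻⁵ = 9.82×10⁻⁵ T.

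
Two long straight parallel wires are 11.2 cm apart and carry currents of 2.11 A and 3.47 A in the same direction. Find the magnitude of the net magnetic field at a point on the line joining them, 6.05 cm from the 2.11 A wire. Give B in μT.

B ≈ 6.50 μT

Each long wire gives B = μ₀I/(2πd). Distances are d₁ = 0.0605 m and d₂ = 0.0515 m.
B₁ = 6.98×10⁻⁶ T, B₂ = 1.35×10⁻⁵ T.
Between parallel currents the two contributions point in opposite directions, so they subtract. B = |B₁ − B₂| = |6.98×10⁻⁶ − 1.35×10⁻⁵| = 6.50×10⁻⁶ T.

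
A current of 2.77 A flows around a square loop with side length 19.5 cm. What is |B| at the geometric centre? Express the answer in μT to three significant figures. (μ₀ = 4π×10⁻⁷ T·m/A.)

B ≈ 16.1 μT

Each side is a finite straight segment at perpendicular distance d = a/(2 tan(π/4)) = 0.0975 m from the centre, with end-angles ±π/4.
One side contributes B₁ = (μ₀I/4πd)·2 sin(π/4) = 4.02×10⁻⁶ T.
All 4 sides add in the same direction: B = 4 × 4.02×10⁻⁶ = 1.61×10⁻⁵ T.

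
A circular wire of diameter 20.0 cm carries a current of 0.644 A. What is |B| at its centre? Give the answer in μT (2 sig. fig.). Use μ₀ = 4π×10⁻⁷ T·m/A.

At the centre of a circular loop the Biot–Savart law gives B = μ₀I/(2R) (so R = 0.1 m).
B = (4π×10⁻⁷ × 0.644) / (2 × 0.1) = 4.05×10⁻⁶ T.

B ≈ 4.0 μT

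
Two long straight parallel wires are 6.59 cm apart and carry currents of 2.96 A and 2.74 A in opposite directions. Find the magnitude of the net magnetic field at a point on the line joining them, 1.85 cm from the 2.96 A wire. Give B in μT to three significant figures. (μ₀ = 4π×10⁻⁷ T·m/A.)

B ≈ 43.6 μT

Each long wire gives B = μ₀I/(2πd). Distances are d₁ = 0.0185 m and d₂ = 0.0474 m.
B₁ = 3.20×10⁻⁵ T, B₂ = 1.16×10⁻⁵ T.
Between antiparallel currents both contributions point the same way, so they add. B = B₁ + B₂ = 3.20×10⁻⁵ + 1.16×10⁻⁵ = 4.36×10⁻⁵ T.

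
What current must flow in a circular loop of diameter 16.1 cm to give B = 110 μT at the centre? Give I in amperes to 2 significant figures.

I ≈ 14 A

At the centre of a circular loop B = μ₀I/(2R), so I = 2RB/μ₀.
With R = 0.0805 m, I = 2 × 0.0805 × 1.10×10⁻⁴ / (4π×10⁻⁷) = 14.1 A.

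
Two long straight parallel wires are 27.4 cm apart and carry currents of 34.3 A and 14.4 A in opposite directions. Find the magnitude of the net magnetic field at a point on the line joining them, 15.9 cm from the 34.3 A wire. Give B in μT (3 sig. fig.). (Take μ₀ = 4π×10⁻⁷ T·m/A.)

B ≈ 68.2 μT

Each long wire gives B = μ₀I/(2πd). Distances are d₁ = 0.159 m and d₂ = 0.115 m.
B₁ = 4.31×10⁻⁵ T, B₂ = 2.50×10⁻⁵ T.
Between antiparallel currents both contributions point the same way, so they add. B = B₁ + B₂ = 4.31×10⁻⁵ + 2.50×10⁻⁵ = 6.82×10⁻⁵ T.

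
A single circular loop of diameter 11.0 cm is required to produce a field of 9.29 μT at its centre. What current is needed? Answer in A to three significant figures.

I ≈ 0.813 A

At the centre of a circular loop B = μ₀I/(2R), so I = 2RB/μ₀.
With R = 0.055 m, I = 2 × 0.055 × 9.29×10⁻⁶ / (4π×10⁻⁷) = 0.813 A.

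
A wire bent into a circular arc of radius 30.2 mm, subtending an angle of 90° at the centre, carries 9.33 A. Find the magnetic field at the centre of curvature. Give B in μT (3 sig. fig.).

The Biot–Savart field of a circular arc at its centre is B = μ₀Iφ/(4πR), with φ = 1.571 rad.
B = (4π×10⁻⁷ × 9.33 × 1.571) / (4π × 0.0302) = 4.85×10⁻⁵ T.

B ≈ 48.5 μT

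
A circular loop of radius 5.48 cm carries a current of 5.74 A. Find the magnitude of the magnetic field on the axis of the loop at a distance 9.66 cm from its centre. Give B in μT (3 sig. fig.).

B ≈ 7.91 μT

On the axis of a circular loop, B = μ₀IR² / [2(R²+z²)^(3/2)].
R² + z² = (0.0548)² + (0.0966)² = 0.01233 m², and (R²+z²)^(3/2) = 1.37×10⁻³ m³.
B = (4π×10⁻⁷ × 5.74 × 0.003003) / (2 × 1.37×10⁻³) = 7.91×10⁻⁶ T.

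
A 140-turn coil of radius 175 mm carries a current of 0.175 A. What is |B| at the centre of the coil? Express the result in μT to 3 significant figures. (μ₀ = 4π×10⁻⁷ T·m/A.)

For an N-turn flat coil, B = Nμ₀I/(2R) with R = 0.175 m.
B = 140 × 6.28×10⁻⁷ T = 8.80×10⁻⁵ T.

B ≈ 88.0 μT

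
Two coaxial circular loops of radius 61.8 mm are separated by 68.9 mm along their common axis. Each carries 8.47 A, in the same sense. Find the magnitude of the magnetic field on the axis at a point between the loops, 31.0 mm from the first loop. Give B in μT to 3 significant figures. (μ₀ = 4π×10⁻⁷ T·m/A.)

B ≈ 115 μT

Each loop contributes B = μ₀IR²/[2(R²+z²)^(3/2)] on the axis, with z measured from that loop.
Loop 1 (z = 0.031 m): B₁ = 6.15×10⁻⁵ T. Loop 2 (z = 0.0379 m): B₂ = 5.33×10⁻⁵ T.
The fields add: B = B₁ + B₂ = 1.15×10⁻⁴ T.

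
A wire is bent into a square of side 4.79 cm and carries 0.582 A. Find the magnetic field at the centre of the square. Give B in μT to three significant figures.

Each side is a finite straight segment at perpendicular distance d = a/(2 tan(π/4)) = 0.02395 m from the centre, with end-angles ±π/4.
One side contributes B₁ = (μ₀I/4πd)·2 sin(π/4) = 3.44×10⁻⁶ T.
All 4 sides add in the same direction: B = 4 × 3.44×10⁻⁶ = 1.37×10⁻⁵ T.

B ≈ 13.7 μT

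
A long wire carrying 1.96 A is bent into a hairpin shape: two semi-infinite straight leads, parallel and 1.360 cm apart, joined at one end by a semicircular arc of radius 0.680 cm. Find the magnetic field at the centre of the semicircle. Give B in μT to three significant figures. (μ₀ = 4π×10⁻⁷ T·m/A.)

B ≈ 148 μT

The semicircular arc contributes B_arc = μ₀I·π/(4πR) = μ₀I/(4R) = 9.06×10⁻⁵ T.
Each semi-infinite lead is at perpendicular distance R = 0.0068 m from the centre, with the perpendicular foot at its near end, so it contributes μ₀I/(4πR); both point the same way, together 5.76×10⁻⁵ T.
Arc and leads all point the same direction: B = 9.06×10⁻⁵ + 5.76×10⁻⁵ = 1.48×10⁻⁴ T.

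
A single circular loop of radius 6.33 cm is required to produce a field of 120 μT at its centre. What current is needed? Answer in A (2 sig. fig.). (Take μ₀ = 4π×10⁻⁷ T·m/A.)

I ≈ 12 A

At the centre of a circular loop B = μ₀I/(2R), so I = 2RB/μ₀.
With R = 0.0633 m, I = 2 × 0.0633 × 1.20×10⁻⁴ / (4π×10⁻⁷) = 12.1 A.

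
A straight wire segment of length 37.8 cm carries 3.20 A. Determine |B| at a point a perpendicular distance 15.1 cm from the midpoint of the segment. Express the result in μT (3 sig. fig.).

For a finite straight segment, B = (μ₀I/4πd)(sinθ₁ + sinθ₂), where θ₁, θ₂ are the angles from the perpendicular to each end.
The perpendicular from the point meets the wire at its midpoint, so each end is L/2 = 0.189 m away along the wire.
sinθ₁ = 0.189/√(0.189²+0.151²) = 0.7813; sinθ₂ = 0.189/√(0.189²+0.151²) = 0.7813.
B = (4π×10⁻⁷ × 3.20) / (4π × 0.151) × (0.7813 + 0.7813) = 3.31×10⁻⁶ T.

B ≈ 3.31 μT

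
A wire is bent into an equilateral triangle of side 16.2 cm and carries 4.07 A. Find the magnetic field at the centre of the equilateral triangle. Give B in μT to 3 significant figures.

B ≈ 45.2 μT

Each side is a finite straight segment at perpendicular distance d = a/(2 tan(π/3)) = 0.04677 m from the centre, with end-angles ±π/3.
One side contributes B₁ = (μ₀I/4πd)·2 sin(π/3) = 1.51×10⁻⁵ T.
All 3 sides add in the same direction: B = 3 × 1.51×10⁻⁵ = 4.52×10⁻⁵ T.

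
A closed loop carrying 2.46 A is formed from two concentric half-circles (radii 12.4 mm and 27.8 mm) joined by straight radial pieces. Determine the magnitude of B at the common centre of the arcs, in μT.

The radial connectors point toward the centre, so dl × r̂ = 0 and they contribute nothing.
Each semicircle gives μ₀I/(4R): inner arc 6.23×10⁻⁵ T, outer arc 2.78×10⁻⁵ T.
The two arcs carry current in opposite angular senses, so their fields oppose: B = |6.23×10⁻⁵ − 2.78×10⁻⁵| = 3.45×10⁻⁵ T.

B ≈ 34.5 μT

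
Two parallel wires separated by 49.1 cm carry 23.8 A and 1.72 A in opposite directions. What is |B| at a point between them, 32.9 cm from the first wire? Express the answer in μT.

B ≈ 16.6 μT

Each long wire gives B = μ₀I/(2πd). Distances are d₁ = 0.329 m and d₂ = 0.162 m.
B₁ = 1.45×10⁻⁵ T, B₂ = 2.12×10⁻⁶ T.
Between antiparallel currents both contributions point the same way, so they add. B = B₁ + B₂ = 1.45×10⁻⁵ + 2.12×10⁻⁶ = 1.66×10⁻⁵ T.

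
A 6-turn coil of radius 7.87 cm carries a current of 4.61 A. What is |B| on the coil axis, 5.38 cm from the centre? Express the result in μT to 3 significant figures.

For an N-turn flat coil, B = Nμ₀IR²/[2(R²+z²)^(3/2)] with R = 0.0787 m, z = 0.0538 m.
B = 6 × 2.07×10⁻⁵ T = 1.24×10⁻⁴ T.

B ≈ 124 μT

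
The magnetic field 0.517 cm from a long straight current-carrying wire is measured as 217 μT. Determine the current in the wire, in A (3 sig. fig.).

For a long straight wire B = μ₀I/(2πd), so I = 2πdB/μ₀.
I = 2π × 0.00517 × 2.17×10⁻⁴ / (4π×10⁻⁷) = 5.61 A.

I ≈ 5.61 A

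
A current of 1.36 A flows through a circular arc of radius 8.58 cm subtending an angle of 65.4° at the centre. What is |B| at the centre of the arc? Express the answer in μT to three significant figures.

The Biot–Savart field of a circular arc at its centre is B = μ₀Iφ/(4πR), with φ = 1.141 rad.
B = (4π×10⁻⁷ × 1.36 × 1.141) / (4π × 0.0858) = 1.81×10⁻⁶ T.

B ≈ 1.81 μT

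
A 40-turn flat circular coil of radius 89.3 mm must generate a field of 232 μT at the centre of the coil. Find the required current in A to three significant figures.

I ≈ 0.824 A

For an N-turn coil, B = Nμ₀I/(2R) with R = 0.0893 m, so I = 2RB/(Nμ₀) = 2 × 0.0893 × 2.32×10⁻⁴ / (40 × 4π×10⁻⁷) = 0.824 A.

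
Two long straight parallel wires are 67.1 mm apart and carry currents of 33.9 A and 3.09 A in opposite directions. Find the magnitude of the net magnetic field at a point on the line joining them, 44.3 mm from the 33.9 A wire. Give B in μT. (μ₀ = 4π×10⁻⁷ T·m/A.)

B ≈ 180 μT

Each long wire gives B = μ₀I/(2πd). Distances are d₁ = 0.0443 m and d₂ = 0.0228 m.
B₁ = 1.53×10⁻⁴ T, B₂ = 2.71×10⁻⁵ T.
Between antiparallel currents both contributions point the same way, so they add. B = B₁ + B₂ = 1.53×10⁻⁴ + 2.71×10⁻⁵ = 1.80×10⁻⁴ T.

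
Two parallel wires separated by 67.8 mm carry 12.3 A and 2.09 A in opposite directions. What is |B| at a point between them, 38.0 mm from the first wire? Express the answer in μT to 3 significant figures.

B ≈ 78.8 μT

Each long wire gives B = μ₀I/(2πd). Distances are d₁ = 0.038 m and d₂ = 0.0298 m.
B₁ = 6.47×10⁻⁵ T, B₂ = 1.40×10⁻⁵ T.
Between antiparallel currents both contributions point the same way, so they add. B = B₁ + B₂ = 6.47×10⁻⁵ + 1.40×10⁻⁵ = 7.88×10⁻⁵ T.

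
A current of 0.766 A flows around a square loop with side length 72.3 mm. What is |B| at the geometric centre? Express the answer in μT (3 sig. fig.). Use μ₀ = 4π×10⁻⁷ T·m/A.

Each side is a finite straight segment at perpendicular distance d = a/(2 tan(π/4)) = 0.03615 m from the centre, with end-angles ±π/4.
One side contributes B₁ = (μ₀I/4πd)·2 sin(π/4) = 3.00×10⁻⁶ T.
All 4 sides add in the same direction: B = 4 × 3.00×10⁻⁶ = 1.20×10⁻⁵ T.

B ≈ 12.0 μT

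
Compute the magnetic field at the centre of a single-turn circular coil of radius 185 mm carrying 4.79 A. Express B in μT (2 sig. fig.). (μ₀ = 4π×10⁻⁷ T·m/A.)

B ≈ 16 μT

At the centre of a circular loop the Biot–Savart law gives B = μ₀I/(2R).
B = (4π×10⁻⁷ × 4.79) / (2 × 0.185) = 1.63×10⁻⁵ T.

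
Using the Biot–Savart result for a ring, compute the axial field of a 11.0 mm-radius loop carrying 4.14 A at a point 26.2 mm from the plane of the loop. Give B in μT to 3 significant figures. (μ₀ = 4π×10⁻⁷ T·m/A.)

B ≈ 13.7 μT

On the axis of a circular loop, B = μ₀IR² / [2(R²+z²)^(3/2)].
R² + z² = (0.011)² + (0.0262)² = 0.0008074 m², and (R²+z²)^(3/2) = 2.29×10⁻⁵ m³.
B = (4π×10⁻⁷ × 4.14 × 0.000121) / (2 × 2.29×10⁻⁵) = 1.37×10⁻⁵ T.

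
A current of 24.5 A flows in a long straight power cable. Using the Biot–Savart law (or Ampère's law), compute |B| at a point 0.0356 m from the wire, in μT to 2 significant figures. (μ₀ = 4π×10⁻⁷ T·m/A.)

For an infinitely long straight wire, B = μ₀I/(2πd).
B = (4π×10⁻⁷ × 24.5) / (2π × 0.0356) = 1.38×10⁻⁴ T.

B ≈ 140 μT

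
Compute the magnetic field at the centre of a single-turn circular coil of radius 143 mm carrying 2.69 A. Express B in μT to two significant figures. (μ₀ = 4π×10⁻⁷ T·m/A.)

B ≈ 12 μT

At the centre of a circular loop the Biot–Savart law gives B = μ₀I/(2R).
B = (4π×10⁻⁷ × 2.69) / (2 × 0.143) = 1.18×10⁻⁵ T.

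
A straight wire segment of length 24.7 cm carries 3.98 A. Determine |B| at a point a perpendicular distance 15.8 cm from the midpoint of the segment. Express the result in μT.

B ≈ 3.10 μT

For a finite straight segment, B = (μ₀I/4πd)(sinθ₁ + sinθ₂), where θ₁, θ₂ are the angles from the perpendicular to each end.
The perpendicular from the point meets the wire at its midpoint, so each end is L/2 = 0.1235 m away along the wire.
sinθ₁ = 0.1235/√(0.1235²+0.158²) = 0.6158; sinθ₂ = 0.1235/√(0.1235²+0.158²) = 0.6158.
B = (4π×10⁻⁷ × 3.98) / (4π × 0.158) × (0.6158 + 0.6158) = 3.10×10⁻⁶ T.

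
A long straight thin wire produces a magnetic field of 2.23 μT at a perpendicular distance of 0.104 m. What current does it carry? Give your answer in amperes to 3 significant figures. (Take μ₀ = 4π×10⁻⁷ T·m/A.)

I ≈ 1.16 A

For a long straight wire B = μ₀I/(2πd), so I = 2πdB/μ₀.
I = 2π × 0.104 × 2.23×10⁻⁶ / (4π×10⁻⁷) = 1.16 A.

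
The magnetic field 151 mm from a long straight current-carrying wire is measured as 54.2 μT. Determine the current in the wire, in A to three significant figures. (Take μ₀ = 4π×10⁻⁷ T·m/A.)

For a long straight wire B = μ₀I/(2πd), so I = 2πdB/μ₀.
I = 2π × 0.151 × 5.42×10⁻⁵ / (4π×10⁻⁷) = 40.9 A.

I ≈ 40.9 A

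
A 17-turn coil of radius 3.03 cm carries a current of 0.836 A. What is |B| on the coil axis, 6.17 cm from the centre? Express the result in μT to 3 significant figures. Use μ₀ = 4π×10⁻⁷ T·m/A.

For an N-turn flat coil, B = Nμ₀IR²/[2(R²+z²)^(3/2)] with R = 0.0303 m, z = 0.0617 m.
B = 17 × 1.48×10⁻⁶ T = 2.52×10⁻⁵ T.

B ≈ 25.2 μT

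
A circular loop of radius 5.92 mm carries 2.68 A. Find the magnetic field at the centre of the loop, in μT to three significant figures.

B ≈ 284 μT

At the centre of a circular loop the Biot–Savart law gives B = μ₀I/(2R).
B = (4π×10⁻⁷ × 2.68) / (2 × 0.00592) = 2.84×10⁻⁴ T.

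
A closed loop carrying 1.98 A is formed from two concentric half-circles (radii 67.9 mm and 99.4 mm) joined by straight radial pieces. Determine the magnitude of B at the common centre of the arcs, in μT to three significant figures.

The radial connectors point toward the centre, so dl × r̂ = 0 and they contribute nothing.
Each semicircle gives μ₀I/(4R): inner arc 9.16×10⁻⁶ T, outer arc 6.26×10⁻⁶ T.
The two arcs carry current in opposite angular senses, so their fields oppose: B = |9.16×10⁻⁶ − 6.26×10⁻⁶| = 2.90×10⁻⁶ T.

B ≈ 2.90 μT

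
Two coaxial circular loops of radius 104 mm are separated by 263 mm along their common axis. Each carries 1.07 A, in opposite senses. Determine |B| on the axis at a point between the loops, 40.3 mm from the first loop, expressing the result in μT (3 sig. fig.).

B ≈ 4.75 μT

Each loop contributes B = μ₀IR²/[2(R²+z²)^(3/2)] on the axis, with z measured from that loop.
Loop 1 (z = 0.0403 m): B₁ = 5.24×10⁻⁶ T. Loop 2 (z = 0.2227 m): B₂ = 4.90×10⁻⁷ T.
The fields oppose: B = |B₁ − B₂| = 4.75×10⁻⁶ T.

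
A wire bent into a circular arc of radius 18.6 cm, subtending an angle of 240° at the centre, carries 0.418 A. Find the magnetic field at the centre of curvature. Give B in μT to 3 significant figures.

B ≈ 0.941 μT

The Biot–Savart field of a circular arc at its centre is B = μ₀Iφ/(4πR), with φ = 4.189 rad.
B = (4π×10⁻⁷ × 0.418 × 4.189) / (4π × 0.186) = 9.41×10⁻⁷ T.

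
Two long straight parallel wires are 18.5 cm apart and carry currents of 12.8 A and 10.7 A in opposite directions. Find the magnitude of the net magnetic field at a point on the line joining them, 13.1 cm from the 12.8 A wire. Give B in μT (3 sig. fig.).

B ≈ 59.2 μT

Each long wire gives B = μ₀I/(2πd). Distances are d₁ = 0.131 m and d₂ = 0.054 m.
B₁ = 1.95×10⁻⁵ T, B₂ = 3.96×10⁻⁵ T.
Between antiparallel currents both contributions point the same way, so they add. B = B₁ + B₂ = 1.95×10⁻⁵ + 3.96×10⁻⁵ = 5.92×10⁻⁵ T.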